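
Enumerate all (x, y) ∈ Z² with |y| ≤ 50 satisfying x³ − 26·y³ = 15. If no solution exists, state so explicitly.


The equation is x³ - 26y³ = 15. For fixed y, x³ = 26·y³ + 15, so a solution requires the RHS to be a perfect cube.
Strategy: iterate y from -50 to 50, compute RHS = 26·y³ + 15, and check whether it is a (positive or negative) perfect cube.
Check small values of y:
  y = 0: RHS = 15 is not a perfect cube.
  y = 1: RHS = 41 is not a perfect cube.
  y = -1: RHS = -11 is not a perfect cube.
  y = 2: RHS = 223 is not a perfect cube.
  y = -2: RHS = -193 is not a perfect cube.
  y = 3: RHS = 717 is not a perfect cube.
  y = -3: RHS = -687 is not a perfect cube.
Continuing the search up to |y| = 50 finds no solutions either.
No (x, y) in the scanned range satisfies the equation.

No integer solutions with |y| ≤ 50.


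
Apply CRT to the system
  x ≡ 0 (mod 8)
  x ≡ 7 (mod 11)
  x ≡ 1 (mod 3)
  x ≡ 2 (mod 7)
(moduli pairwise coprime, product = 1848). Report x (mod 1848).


Product of moduli M = 8 · 11 · 3 · 7 = 1848.
Merge one congruence at a time:
  Start: x ≡ 0 (mod 8).
  Combine with x ≡ 7 (mod 11); new modulus lcm = 88.
    Write x = 0 + 8·t and substitute into x ≡ 7 (mod 11): 8·t ≡ 7 − 0 = 7 (mod 11).
    The inverse of 8 mod 11 is 7 (since 8·7 = 56 = 5·11 + 1), so t ≡ 7·7 = 49 ≡ 5 (mod 11).
    Then x = 0 + 8·5 = 40, valid modulo lcm(8, 11) = 88: x ≡ 40 (mod 88).
  Combine with x ≡ 1 (mod 3); new modulus lcm = 264.
    Write x = 40 + 88·t and substitute into x ≡ 1 (mod 3): 88·t ≡ 1 − 40 = -39 (mod 3).
    Reduce coefficients mod 3: 1·t ≡ 0 (mod 3).
    So t ≡ 0 (mod 3).
    Then x = 40 + 88·0 = 40, valid modulo lcm(88, 3) = 264: x ≡ 40 (mod 264).
  Combine with x ≡ 2 (mod 7); new modulus lcm = 1848.
    Write x = 40 + 264·t and substitute into x ≡ 2 (mod 7): 264·t ≡ 2 − 40 = -38 (mod 7).
    Reduce coefficients mod 7: 5·t ≡ 4 (mod 7).
    The inverse of 5 mod 7 is 3 (since 5·3 = 15 = 2·7 + 1), so t ≡ 3·4 = 12 ≡ 5 (mod 7).
    Then x = 40 + 264·5 = 1360, valid modulo lcm(264, 7) = 1848: x ≡ 1360 (mod 1848).
Verify against each original: 1360 mod 8 = 0, 1360 mod 11 = 7, 1360 mod 3 = 1, 1360 mod 7 = 2.

x ≡ 1360 (mod 1848).


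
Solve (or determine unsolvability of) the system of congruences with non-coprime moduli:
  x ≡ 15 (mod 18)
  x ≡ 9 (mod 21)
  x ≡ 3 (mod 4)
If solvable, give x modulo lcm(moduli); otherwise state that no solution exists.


Moduli 18, 21, 4 are not pairwise coprime, so CRT works modulo lcm(m_i) when all pairwise compatibility conditions hold.
Pairwise compatibility: gcd(m_i, m_j) must divide a_i - a_j for every pair.
Merge one congruence at a time:
  Start: x ≡ 15 (mod 18).
  Combine with x ≡ 9 (mod 21): gcd(18, 21) = 3; 9 - 15 = -6, which IS divisible by 3, so compatible.
    Write x = 15 + 18·t and substitute into x ≡ 9 (mod 21): 18·t ≡ 9 − 15 = -6 (mod 21).
    Divide the congruence (and modulus) by g = 3: 6·t ≡ -2 (mod 7).
    Reduce coefficients mod 7: 6·t ≡ 5 (mod 7).
    The inverse of 6 mod 7 is 6 (since 6·6 = 36 = 5·7 + 1), so t ≡ 6·5 = 30 ≡ 2 (mod 7).
    Then x = 15 + 18·2 = 51, valid modulo lcm(18, 21) = 126: x ≡ 51 (mod 126).
  Combine with x ≡ 3 (mod 4): gcd(126, 4) = 2; 3 - 51 = -48, which IS divisible by 2, so compatible.
    Write x = 51 + 126·t and substitute into x ≡ 3 (mod 4): 126·t ≡ 3 − 51 = -48 (mod 4).
    Divide the congruence (and modulus) by g = 2: 63·t ≡ -24 (mod 2).
    Reduce coefficients mod 2: 1·t ≡ 0 (mod 2).
    So t ≡ 0 (mod 2).
    Then x = 51 + 126·0 = 51, valid modulo lcm(126, 4) = 252: x ≡ 51 (mod 252).
Verify: 51 mod 18 = 15, 51 mod 21 = 9, 51 mod 4 = 3.

x ≡ 51 (mod 252).


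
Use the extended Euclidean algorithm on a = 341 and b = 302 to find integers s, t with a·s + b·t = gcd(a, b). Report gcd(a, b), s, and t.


Euclidean algorithm on (341, 302) — divide until remainder is 0:
  341 = 1 · 302 + 39
  302 = 7 · 39 + 29
  39 = 1 · 29 + 10
  29 = 2 · 10 + 9
  10 = 1 · 9 + 1
  9 = 9 · 1 + 0
gcd(341, 302) = 1.
Track Bezout coefficients alongside the remainders: start with r₀ = 341 = a·1 + b·0 (s = 1, t = 0) and r₁ = 302 = a·0 + b·1 (s = 0, t = 1); each new remainder r_{k+1} = r_{k-1} − q_k·r_k inherits s_{k+1} = s_{k-1} − q_k·s_k, t_{k+1} = t_{k-1} − q_k·t_k, so r_k = a·s_k + b·t_k at every step:
  q = 1: r = 39, s = 1 − 1·0 = 1, t = 0 − 1·1 = -1  (check: 341·1 + 302·(-1) = 39)
  q = 7: r = 29, s = 0 − 7·1 = -7, t = 1 − 7·(-1) = 8  (check: 341·(-7) + 302·8 = 29)
  q = 1: r = 10, s = 1 − 1·(-7) = 8, t = -1 − 1·8 = -9  (check: 341·8 + 302·(-9) = 10)
  q = 2: r = 9, s = -7 − 2·8 = -23, t = 8 − 2·(-9) = 26  (check: 341·(-23) + 302·26 = 9)
  q = 1: r = 1, s = 8 − 1·(-23) = 31, t = -9 − 1·26 = -35  (check: 341·31 + 302·(-35) = 1)
The row with r = 1 (the gcd) gives the Bezout coefficients s = 31, t = -35.
Result: 341 · (31) + 302 · (-35) = 1.

gcd(341, 302) = 1; s = 31, t = -35 (check: 341·31 + 302·(-35) = 1).


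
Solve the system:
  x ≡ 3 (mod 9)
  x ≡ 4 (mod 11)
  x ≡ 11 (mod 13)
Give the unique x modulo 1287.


Moduli 9, 11, 13 are pairwise coprime; by CRT there is a unique solution modulo M = 9 · 11 · 13 = 1287.
Solve pairwise, accumulating the modulus:
  Start with x ≡ 3 (mod 9).
  Combine with x ≡ 4 (mod 11): since gcd(9, 11) = 1, we get a unique residue mod 99.
    Write x = 3 + 9·t and substitute into x ≡ 4 (mod 11): 9·t ≡ 4 − 3 = 1 (mod 11).
    The inverse of 9 mod 11 is 5 (since 9·5 = 45 = 4·11 + 1), so t ≡ 5·1 = 5 ≡ 5 (mod 11).
    Then x = 3 + 9·5 = 48, valid modulo lcm(9, 11) = 99: x ≡ 48 (mod 99).
  Combine with x ≡ 11 (mod 13): since gcd(99, 13) = 1, we get a unique residue mod 1287.
    Write x = 48 + 99·t and substitute into x ≡ 11 (mod 13): 99·t ≡ 11 − 48 = -37 (mod 13).
    Reduce coefficients mod 13: 8·t ≡ 2 (mod 13).
    The inverse of 8 mod 13 is 5 (since 8·5 = 40 = 3·13 + 1), so t ≡ 5·2 = 10 ≡ 10 (mod 13).
    Then x = 48 + 99·10 = 1038, valid modulo lcm(99, 13) = 1287: x ≡ 1038 (mod 1287).
Verify: 1038 mod 9 = 3 ✓, 1038 mod 11 = 4 ✓, 1038 mod 13 = 11 ✓.

x ≡ 1038 (mod 1287).


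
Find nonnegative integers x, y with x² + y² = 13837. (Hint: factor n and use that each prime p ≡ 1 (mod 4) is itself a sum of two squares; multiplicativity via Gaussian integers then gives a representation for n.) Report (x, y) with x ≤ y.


Step 1: Factor n = 13837 = 101 · 137.
Step 2: Check the mod-4 condition on each prime factor: 101 ≡ 1 (mod 4), exponent 1; 137 ≡ 1 (mod 4), exponent 1.
All primes ≡ 3 (mod 4) appear to even exponent (or don't appear), so by the two-squares theorem n IS expressible as a sum of two squares.
Step 3: Build a representation. Here n = 101 · 137 is a product of primes ≡ 1 (mod 4). Each prime p ≡ 1 (mod 4) is itself a sum of two squares; find a² by testing p − a² for a perfect square:
  101: 101 − 1² = 100 = 10² ⇒ 101 = 1² + 10².
  137: 137 − 1² = 136, 137 − 2² = 133, 137 − 3² = 128, 137 − 4² = 121 = 11² ⇒ 137 = 4² + 11².
  Combine using the Brahmagupta–Fibonacci identity (a² + b²)(c² + d²) = (ac − bd)² + (ad + bc)² = (ac + bd)² + (ad − bc)²:
  101 · 137 = 13837: from (1² + 10²)(4² + 11²), take (1·4 − 10·11, 1·11 + 10·4) = (4 − 110, 11 + 40) = (-106, 51); dropping signs (only squares matter) gives (106, 51); check 106² + 51² = 11236 + 2601 = 13837 ✓.
Step 4: Order so x ≤ y and verify: 51² + 106² = 2601 + 11236 = 13837 = n. ✓

n = 13837 = 51² + 106² (one valid representation with x ≤ y).


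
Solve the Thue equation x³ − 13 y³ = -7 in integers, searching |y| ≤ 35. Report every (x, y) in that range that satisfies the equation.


The equation is x³ - 13y³ = -7. For fixed y, x³ = 13·y³ − 7, so a solution requires the RHS to be a perfect cube.
Strategy: iterate y from -35 to 35, compute RHS = 13·y³ − 7, and check whether it is a (positive or negative) perfect cube.
Check small values of y:
  y = 0: RHS = -7 is not a perfect cube.
  y = 1: RHS = 6 is not a perfect cube.
  y = -1: RHS = -20 is not a perfect cube.
  y = 2: RHS = 97 is not a perfect cube.
  y = -2: RHS = -111 is not a perfect cube.
  y = 3: RHS = 344 is not a perfect cube.
  y = -3: RHS = -358 is not a perfect cube.
Continuing the search up to |y| = 35 finds no solutions either.
No (x, y) in the scanned range satisfies the equation.

No integer solutions with |y| ≤ 35.


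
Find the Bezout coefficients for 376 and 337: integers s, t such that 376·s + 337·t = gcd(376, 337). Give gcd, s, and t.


Euclidean algorithm on (376, 337) — divide until remainder is 0:
  376 = 1 · 337 + 39
  337 = 8 · 39 + 25
  39 = 1 · 25 + 14
  25 = 1 · 14 + 11
  14 = 1 · 11 + 3
  11 = 3 · 3 + 2
  3 = 1 · 2 + 1
  2 = 2 · 1 + 0
gcd(376, 337) = 1.
Track Bezout coefficients alongside the remainders: start with r₀ = 376 = a·1 + b·0 (s = 1, t = 0) and r₁ = 337 = a·0 + b·1 (s = 0, t = 1); each new remainder r_{k+1} = r_{k-1} − q_k·r_k inherits s_{k+1} = s_{k-1} − q_k·s_k, t_{k+1} = t_{k-1} − q_k·t_k, so r_k = a·s_k + b·t_k at every step:
  q = 1: r = 39, s = 1 − 1·0 = 1, t = 0 − 1·1 = -1  (check: 376·1 + 337·(-1) = 39)
  q = 8: r = 25, s = 0 − 8·1 = -8, t = 1 − 8·(-1) = 9  (check: 376·(-8) + 337·9 = 25)
  q = 1: r = 14, s = 1 − 1·(-8) = 9, t = -1 − 1·9 = -10  (check: 376·9 + 337·(-10) = 14)
  q = 1: r = 11, s = -8 − 1·9 = -17, t = 9 − 1·(-10) = 19  (check: 376·(-17) + 337·19 = 11)
  q = 1: r = 3, s = 9 − 1·(-17) = 26, t = -10 − 1·19 = -29  (check: 376·26 + 337·(-29) = 3)
  q = 3: r = 2, s = -17 − 3·26 = -95, t = 19 − 3·(-29) = 106  (check: 376·(-95) + 337·106 = 2)
  q = 1: r = 1, s = 26 − 1·(-95) = 121, t = -29 − 1·106 = -135  (check: 376·121 + 337·(-135) = 1)
The row with r = 1 (the gcd) gives the Bezout coefficients s = 121, t = -135.
Result: 376 · (121) + 337 · (-135) = 1.

gcd(376, 337) = 1; s = 121, t = -135 (check: 376·121 + 337·(-135) = 1).


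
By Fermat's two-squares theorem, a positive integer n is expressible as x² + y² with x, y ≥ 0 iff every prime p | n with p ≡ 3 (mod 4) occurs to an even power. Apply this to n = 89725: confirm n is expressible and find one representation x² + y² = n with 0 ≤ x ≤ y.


Step 1: Factor n = 89725 = 5^2 · 37 · 97.
Step 2: Check the mod-4 condition on each prime factor: 5 ≡ 1 (mod 4), exponent 2; 37 ≡ 1 (mod 4), exponent 1; 97 ≡ 1 (mod 4), exponent 1.
All primes ≡ 3 (mod 4) appear to even exponent (or don't appear), so by the two-squares theorem n IS expressible as a sum of two squares.
Step 3: Build a representation. Group n = k² · m with k = 5 and m = 37 · 97 = 3589 (a product of primes ≡ 1 (mod 4)); a representation of m scales to one of n via (k·x)² + (k·y)² = k²(x² + y²). Each prime p ≡ 1 (mod 4) is itself a sum of two squares; find a² by testing p − a² for a perfect square:
  37: 37 − 1² = 36 = 6² ⇒ 37 = 1² + 6².
  97: 97 − 1² = 96, 97 − 2² = 93, 97 − 3² = 88, 97 − 4² = 81 = 9² ⇒ 97 = 4² + 9².
  Combine using the Brahmagupta–Fibonacci identity (a² + b²)(c² + d²) = (ac − bd)² + (ad + bc)² = (ac + bd)² + (ad − bc)²:
  37 · 97 = 3589: from (1² + 6²)(4² + 9²), take (1·4 − 6·9, 1·9 + 6·4) = (4 − 54, 9 + 24) = (-50, 33); dropping signs (only squares matter) gives (50, 33); check 50² + 33² = 2500 + 1089 = 3589 ✓.
  Scale by k = 5: (5·50, 5·33) = (250, 165).
Step 4: Order so x ≤ y and verify: 165² + 250² = 27225 + 62500 = 89725 = n. ✓

n = 89725 = 165² + 250² (one valid representation with x ≤ y).


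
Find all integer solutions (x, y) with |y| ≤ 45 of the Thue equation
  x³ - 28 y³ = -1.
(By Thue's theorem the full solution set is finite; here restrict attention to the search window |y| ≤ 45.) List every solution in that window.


The equation is x³ - 28y³ = -1. For fixed y, x³ = 28·y³ − 1, so a solution requires the RHS to be a perfect cube.
Strategy: iterate y from -45 to 45, compute RHS = 28·y³ − 1, and check whether it is a (positive or negative) perfect cube.
Check small values of y:
  y = 0: RHS = -1 = (-1)³ ⇒ x = -1 works.
  y = 1: RHS = 27 = (3)³ ⇒ x = 3 works.
  y = -1: RHS = -29 is not a perfect cube.
  y = 2: RHS = 223 is not a perfect cube.
  y = -2: RHS = -225 is not a perfect cube.
  y = 3: RHS = 755 is not a perfect cube.
  y = -3: RHS = -757 is not a perfect cube.
Continuing the search up to |y| = 45 finds no further solutions beyond those listed.
Collected solutions: (-1, 0), (3, 1).

Solutions (with |y| ≤ 45): (-1, 0), (3, 1).


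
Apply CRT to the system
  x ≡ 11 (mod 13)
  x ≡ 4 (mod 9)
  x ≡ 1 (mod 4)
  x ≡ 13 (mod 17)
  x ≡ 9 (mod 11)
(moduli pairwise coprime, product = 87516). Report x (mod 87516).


Product of moduli M = 13 · 9 · 4 · 17 · 11 = 87516.
Merge one congruence at a time:
  Start: x ≡ 11 (mod 13).
  Combine with x ≡ 4 (mod 9); new modulus lcm = 117.
    Write x = 11 + 13·t and substitute into x ≡ 4 (mod 9): 13·t ≡ 4 − 11 = -7 (mod 9).
    Reduce coefficients mod 9: 4·t ≡ 2 (mod 9).
    The inverse of 4 mod 9 is 7 (since 4·7 = 28 = 3·9 + 1), so t ≡ 7·2 = 14 ≡ 5 (mod 9).
    Then x = 11 + 13·5 = 76, valid modulo lcm(13, 9) = 117: x ≡ 76 (mod 117).
  Combine with x ≡ 1 (mod 4); new modulus lcm = 468.
    Write x = 76 + 117·t and substitute into x ≡ 1 (mod 4): 117·t ≡ 1 − 76 = -75 (mod 4).
    Reduce coefficients mod 4: 1·t ≡ 1 (mod 4).
    So t ≡ 1 (mod 4).
    Then x = 76 + 117·1 = 193, valid modulo lcm(117, 4) = 468: x ≡ 193 (mod 468).
  Combine with x ≡ 13 (mod 17); new modulus lcm = 7956.
    Write x = 193 + 468·t and substitute into x ≡ 13 (mod 17): 468·t ≡ 13 − 193 = -180 (mod 17).
    Reduce coefficients mod 17: 9·t ≡ 7 (mod 17).
    The inverse of 9 mod 17 is 2 (since 9·2 = 18 = 1·17 + 1), so t ≡ 2·7 = 14 ≡ 14 (mod 17).
    Then x = 193 + 468·14 = 6745, valid modulo lcm(468, 17) = 7956: x ≡ 6745 (mod 7956).
  Combine with x ≡ 9 (mod 11); new modulus lcm = 87516.
    Write x = 6745 + 7956·t and substitute into x ≡ 9 (mod 11): 7956·t ≡ 9 − 6745 = -6736 (mod 11).
    Reduce coefficients mod 11: 3·t ≡ 7 (mod 11).
    The inverse of 3 mod 11 is 4 (since 3·4 = 12 = 1·11 + 1), so t ≡ 4·7 = 28 ≡ 6 (mod 11).
    Then x = 6745 + 7956·6 = 54481, valid modulo lcm(7956, 11) = 87516: x ≡ 54481 (mod 87516).
Verify against each original: 54481 mod 13 = 11, 54481 mod 9 = 4, 54481 mod 4 = 1, 54481 mod 17 = 13, 54481 mod 11 = 9.

x ≡ 54481 (mod 87516).


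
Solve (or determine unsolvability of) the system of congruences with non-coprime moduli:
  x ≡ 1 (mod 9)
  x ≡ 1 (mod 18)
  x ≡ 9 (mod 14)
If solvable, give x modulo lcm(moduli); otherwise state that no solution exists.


Moduli 9, 18, 14 are not pairwise coprime, so CRT works modulo lcm(m_i) when all pairwise compatibility conditions hold.
Pairwise compatibility: gcd(m_i, m_j) must divide a_i - a_j for every pair.
Merge one congruence at a time:
  Start: x ≡ 1 (mod 9).
  Combine with x ≡ 1 (mod 18): gcd(9, 18) = 9; 1 - 1 = 0, which IS divisible by 9, so compatible.
    Write x = 1 + 9·t and substitute into x ≡ 1 (mod 18): 9·t ≡ 1 − 1 = 0 (mod 18).
    Divide the congruence (and modulus) by g = 9: 1·t ≡ 0 (mod 2).
    So t ≡ 0 (mod 2).
    Then x = 1 + 9·0 = 1, valid modulo lcm(9, 18) = 18: x ≡ 1 (mod 18).
  Combine with x ≡ 9 (mod 14): gcd(18, 14) = 2; 9 - 1 = 8, which IS divisible by 2, so compatible.
    Write x = 1 + 18·t and substitute into x ≡ 9 (mod 14): 18·t ≡ 9 − 1 = 8 (mod 14).
    Divide the congruence (and modulus) by g = 2: 9·t ≡ 4 (mod 7).
    Reduce coefficients mod 7: 2·t ≡ 4 (mod 7).
    The inverse of 2 mod 7 is 4 (since 2·4 = 8 = 1·7 + 1), so t ≡ 4·4 = 16 ≡ 2 (mod 7).
    Then x = 1 + 18·2 = 37, valid modulo lcm(18, 14) = 126: x ≡ 37 (mod 126).
Verify: 37 mod 9 = 1, 37 mod 18 = 1, 37 mod 14 = 9.

x ≡ 37 (mod 126).


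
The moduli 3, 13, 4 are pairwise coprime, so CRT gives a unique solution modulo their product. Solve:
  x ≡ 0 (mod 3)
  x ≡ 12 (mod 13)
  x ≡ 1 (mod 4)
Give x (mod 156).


Moduli 3, 13, 4 are pairwise coprime; by CRT there is a unique solution modulo M = 3 · 13 · 4 = 156.
Solve pairwise, accumulating the modulus:
  Start with x ≡ 0 (mod 3).
  Combine with x ≡ 12 (mod 13): since gcd(3, 13) = 1, we get a unique residue mod 39.
    Write x = 0 + 3·t and substitute into x ≡ 12 (mod 13): 3·t ≡ 12 − 0 = 12 (mod 13).
    The inverse of 3 mod 13 is 9 (since 3·9 = 27 = 2·13 + 1), so t ≡ 9·12 = 108 ≡ 4 (mod 13).
    Then x = 0 + 3·4 = 12, valid modulo lcm(3, 13) = 39: x ≡ 12 (mod 39).
  Combine with x ≡ 1 (mod 4): since gcd(39, 4) = 1, we get a unique residue mod 156.
    Write x = 12 + 39·t and substitute into x ≡ 1 (mod 4): 39·t ≡ 1 − 12 = -11 (mod 4).
    Reduce coefficients mod 4: 3·t ≡ 1 (mod 4).
    The inverse of 3 mod 4 is 3 (since 3·3 = 9 = 2·4 + 1), so t ≡ 3·1 = 3 ≡ 3 (mod 4).
    Then x = 12 + 39·3 = 129, valid modulo lcm(39, 4) = 156: x ≡ 129 (mod 156).
Verify: 129 mod 3 = 0 ✓, 129 mod 13 = 12 ✓, 129 mod 4 = 1 ✓.

x ≡ 129 (mod 156).


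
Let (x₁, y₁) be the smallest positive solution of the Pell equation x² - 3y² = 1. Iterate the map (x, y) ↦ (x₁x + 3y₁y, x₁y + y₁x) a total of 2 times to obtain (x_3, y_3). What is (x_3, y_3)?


Step 1: Find the fundamental solution (x₁, y₁) of x² - 3y² = 1.
  Expand √3 as a continued fraction. a₀ = ⌊√3⌋ = 1; iterate m_{k+1} = d_k·a_k − m_k, d_{k+1} = (3 − m_{k+1}²)/d_k, a_{k+1} = ⌊(a₀ + m_{k+1})/d_{k+1}⌋ (starting m₀ = 0, d₀ = 1), with convergents p_k = a_k·p_{k-1} + p_{k-2}, q_k = a_k·q_{k-1} + q_{k-2} (p₋₁ = 1, q₋₁ = 0):
  k = 0: a₀ = 1; p₀/q₀ = 1/1; p₀² − 3·q₀² = 1 − 3 = -2.
  k = 1: m = 1, d = 2, a = ⌊(1 + 1)/2⌋ = 1; p/q = (1·1 + 1)/(1·1 + 0) = 2/1; p² − 3·q² = 4 − 3 = 1.
  The first convergent with p² − 3·q² = 1 gives the fundamental solution (x₁, y₁) = (2, 1).
Step 2: Apply the recurrence (x_{n+1}, y_{n+1}) = (x₁x_n + 3y₁y_n, x₁y_n + y₁x_n) repeatedly.
  From (x_1, y_1) = (2, 1): x_2 = 2·2 + 3·1·1 = 7; y_2 = 2·1 + 1·2 = 4.
  From (x_2, y_2) = (7, 4): x_3 = 2·7 + 3·1·4 = 26; y_3 = 2·4 + 1·7 = 15.
Step 3: Verify x_3² - 3·y_3² = 676 - 675 = 1 (should be 1). ✓

(x_1, y_1) = (2, 1); (x_3, y_3) = (26, 15).


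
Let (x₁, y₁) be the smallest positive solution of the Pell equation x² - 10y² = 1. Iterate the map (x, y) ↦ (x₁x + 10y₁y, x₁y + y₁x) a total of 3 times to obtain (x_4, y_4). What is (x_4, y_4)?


Step 1: Find the fundamental solution (x₁, y₁) of x² - 10y² = 1.
  Expand √10 as a continued fraction. a₀ = ⌊√10⌋ = 3; iterate m_{k+1} = d_k·a_k − m_k, d_{k+1} = (10 − m_{k+1}²)/d_k, a_{k+1} = ⌊(a₀ + m_{k+1})/d_{k+1}⌋ (starting m₀ = 0, d₀ = 1), with convergents p_k = a_k·p_{k-1} + p_{k-2}, q_k = a_k·q_{k-1} + q_{k-2} (p₋₁ = 1, q₋₁ = 0):
  k = 0: a₀ = 3; p₀/q₀ = 3/1; p₀² − 10·q₀² = 9 − 10 = -1.
  k = 1: m = 3, d = 1, a = ⌊(3 + 3)/1⌋ = 6; p/q = (6·3 + 1)/(6·1 + 0) = 19/6; p² − 10·q² = 361 − 360 = 1.
  The first convergent with p² − 10·q² = 1 gives the fundamental solution (x₁, y₁) = (19, 6).
Step 2: Apply the recurrence (x_{n+1}, y_{n+1}) = (x₁x_n + 10y₁y_n, x₁y_n + y₁x_n) repeatedly.
  From (x_1, y_1) = (19, 6): x_2 = 19·19 + 10·6·6 = 721; y_2 = 19·6 + 6·19 = 228.
  From (x_2, y_2) = (721, 228): x_3 = 19·721 + 10·6·228 = 27379; y_3 = 19·228 + 6·721 = 8658.
  From (x_3, y_3) = (27379, 8658): x_4 = 19·27379 + 10·6·8658 = 1039681; y_4 = 19·8658 + 6·27379 = 328776.
Step 3: Verify x_4² - 10·y_4² = 1080936581761 - 1080936581760 = 1 (should be 1). ✓

(x_1, y_1) = (19, 6); (x_4, y_4) = (1039681, 328776).


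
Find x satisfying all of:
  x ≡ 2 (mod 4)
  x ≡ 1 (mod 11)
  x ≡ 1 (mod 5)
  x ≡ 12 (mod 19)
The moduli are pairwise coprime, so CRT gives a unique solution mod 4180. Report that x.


Product of moduli M = 4 · 11 · 5 · 19 = 4180.
Merge one congruence at a time:
  Start: x ≡ 2 (mod 4).
  Combine with x ≡ 1 (mod 11); new modulus lcm = 44.
    Write x = 2 + 4·t and substitute into x ≡ 1 (mod 11): 4·t ≡ 1 − 2 = -1 (mod 11).
    Reduce coefficients mod 11: 4·t ≡ 10 (mod 11).
    The inverse of 4 mod 11 is 3 (since 4·3 = 12 = 1·11 + 1), so t ≡ 3·10 = 30 ≡ 8 (mod 11).
    Then x = 2 + 4·8 = 34, valid modulo lcm(4, 11) = 44: x ≡ 34 (mod 44).
  Combine with x ≡ 1 (mod 5); new modulus lcm = 220.
    Write x = 34 + 44·t and substitute into x ≡ 1 (mod 5): 44·t ≡ 1 − 34 = -33 (mod 5).
    Reduce coefficients mod 5: 4·t ≡ 2 (mod 5).
    The inverse of 4 mod 5 is 4 (since 4·4 = 16 = 3·5 + 1), so t ≡ 4·2 = 8 ≡ 3 (mod 5).
    Then x = 34 + 44·3 = 166, valid modulo lcm(44, 5) = 220: x ≡ 166 (mod 220).
  Combine with x ≡ 12 (mod 19); new modulus lcm = 4180.
    Write x = 166 + 220·t and substitute into x ≡ 12 (mod 19): 220·t ≡ 12 − 166 = -154 (mod 19).
    Reduce coefficients mod 19: 11·t ≡ 17 (mod 19).
    The inverse of 11 mod 19 is 7 (since 11·7 = 77 = 4·19 + 1), so t ≡ 7·17 = 119 ≡ 5 (mod 19).
    Then x = 166 + 220·5 = 1266, valid modulo lcm(220, 19) = 4180: x ≡ 1266 (mod 4180).
Verify against each original: 1266 mod 4 = 2, 1266 mod 11 = 1, 1266 mod 5 = 1, 1266 mod 19 = 12.

x ≡ 1266 (mod 4180).


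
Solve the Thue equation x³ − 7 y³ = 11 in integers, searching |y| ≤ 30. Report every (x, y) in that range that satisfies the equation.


The equation is x³ - 7y³ = 11. For fixed y, x³ = 7·y³ + 11, so a solution requires the RHS to be a perfect cube.
Strategy: iterate y from -30 to 30, compute RHS = 7·y³ + 11, and check whether it is a (positive or negative) perfect cube.
Check small values of y:
  y = 0: RHS = 11 is not a perfect cube.
  y = 1: RHS = 18 is not a perfect cube.
  y = -1: RHS = 4 is not a perfect cube.
  y = 2: RHS = 67 is not a perfect cube.
  y = -2: RHS = -45 is not a perfect cube.
  y = 3: RHS = 200 is not a perfect cube.
  y = -3: RHS = -178 is not a perfect cube.
Continuing the search up to |y| = 30 finds no solutions either.
No (x, y) in the scanned range satisfies the equation.

No integer solutions with |y| ≤ 30.


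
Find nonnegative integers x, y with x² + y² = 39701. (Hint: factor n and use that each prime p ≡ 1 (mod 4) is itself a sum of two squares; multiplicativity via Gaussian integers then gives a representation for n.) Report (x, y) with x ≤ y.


Step 1: Factor n = 39701 = 29 · 37^2.
Step 2: Check the mod-4 condition on each prime factor: 29 ≡ 1 (mod 4), exponent 1; 37 ≡ 1 (mod 4), exponent 2.
All primes ≡ 3 (mod 4) appear to even exponent (or don't appear), so by the two-squares theorem n IS expressible as a sum of two squares.
Step 3: Build a representation. Here n = 29 · 37 · 37 is a product of primes ≡ 1 (mod 4). Each prime p ≡ 1 (mod 4) is itself a sum of two squares; find a² by testing p − a² for a perfect square:
  29: 29 − 1² = 28, 29 − 2² = 25 = 5² ⇒ 29 = 2² + 5².
  37: 37 − 1² = 36 = 6² ⇒ 37 = 1² + 6².
  Combine using the Brahmagupta–Fibonacci identity (a² + b²)(c² + d²) = (ac − bd)² + (ad + bc)² = (ac + bd)² + (ad − bc)²:
  29 · 37 = 1073: from (2² + 5²)(1² + 6²), take (2·1 − 5·6, 2·6 + 5·1) = (2 − 30, 12 + 5) = (-28, 17); dropping signs (only squares matter) gives (28, 17); check 28² + 17² = 784 + 289 = 1073 ✓.
  1073 · 37 = 39701: from (28² + 17²)(1² + 6²), take (28·1 − 17·6, 28·6 + 17·1) = (28 − 102, 168 + 17) = (-74, 185); dropping signs (only squares matter) gives (74, 185); check 74² + 185² = 5476 + 34225 = 39701 ✓.
Step 4: Order so x ≤ y and verify: 74² + 185² = 5476 + 34225 = 39701 = n. ✓

n = 39701 = 74² + 185² (one valid representation with x ≤ y).


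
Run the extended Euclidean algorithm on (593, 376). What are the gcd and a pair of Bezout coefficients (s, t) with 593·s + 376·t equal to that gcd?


Euclidean algorithm on (593, 376) — divide until remainder is 0:
  593 = 1 · 376 + 217
  376 = 1 · 217 + 159
  217 = 1 · 159 + 58
  159 = 2 · 58 + 43
  58 = 1 · 43 + 15
  43 = 2 · 15 + 13
  15 = 1 · 13 + 2
  13 = 6 · 2 + 1
  2 = 2 · 1 + 0
gcd(593, 376) = 1.
Track Bezout coefficients alongside the remainders: start with r₀ = 593 = a·1 + b·0 (s = 1, t = 0) and r₁ = 376 = a·0 + b·1 (s = 0, t = 1); each new remainder r_{k+1} = r_{k-1} − q_k·r_k inherits s_{k+1} = s_{k-1} − q_k·s_k, t_{k+1} = t_{k-1} − q_k·t_k, so r_k = a·s_k + b·t_k at every step:
  q = 1: r = 217, s = 1 − 1·0 = 1, t = 0 − 1·1 = -1  (check: 593·1 + 376·(-1) = 217)
  q = 1: r = 159, s = 0 − 1·1 = -1, t = 1 − 1·(-1) = 2  (check: 593·(-1) + 376·2 = 159)
  q = 1: r = 58, s = 1 − 1·(-1) = 2, t = -1 − 1·2 = -3  (check: 593·2 + 376·(-3) = 58)
  q = 2: r = 43, s = -1 − 2·2 = -5, t = 2 − 2·(-3) = 8  (check: 593·(-5) + 376·8 = 43)
  q = 1: r = 15, s = 2 − 1·(-5) = 7, t = -3 − 1·8 = -11  (check: 593·7 + 376·(-11) = 15)
  q = 2: r = 13, s = -5 − 2·7 = -19, t = 8 − 2·(-11) = 30  (check: 593·(-19) + 376·30 = 13)
  q = 1: r = 2, s = 7 − 1·(-19) = 26, t = -11 − 1·30 = -41  (check: 593·26 + 376·(-41) = 2)
  q = 6: r = 1, s = -19 − 6·26 = -175, t = 30 − 6·(-41) = 276  (check: 593·(-175) + 376·276 = 1)
The row with r = 1 (the gcd) gives the Bezout coefficients s = -175, t = 276.
Result: 593 · (-175) + 376 · (276) = 1.

gcd(593, 376) = 1; s = -175, t = 276 (check: 593·(-175) + 376·276 = 1).


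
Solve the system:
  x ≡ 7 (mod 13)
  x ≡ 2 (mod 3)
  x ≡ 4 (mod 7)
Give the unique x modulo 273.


Moduli 13, 3, 7 are pairwise coprime; by CRT there is a unique solution modulo M = 13 · 3 · 7 = 273.
Solve pairwise, accumulating the modulus:
  Start with x ≡ 7 (mod 13).
  Combine with x ≡ 2 (mod 3): since gcd(13, 3) = 1, we get a unique residue mod 39.
    Write x = 7 + 13·t and substitute into x ≡ 2 (mod 3): 13·t ≡ 2 − 7 = -5 (mod 3).
    Reduce coefficients mod 3: 1·t ≡ 1 (mod 3).
    So t ≡ 1 (mod 3).
    Then x = 7 + 13·1 = 20, valid modulo lcm(13, 3) = 39: x ≡ 20 (mod 39).
  Combine with x ≡ 4 (mod 7): since gcd(39, 7) = 1, we get a unique residue mod 273.
    Write x = 20 + 39·t and substitute into x ≡ 4 (mod 7): 39·t ≡ 4 − 20 = -16 (mod 7).
    Reduce coefficients mod 7: 4·t ≡ 5 (mod 7).
    The inverse of 4 mod 7 is 2 (since 4·2 = 8 = 1·7 + 1), so t ≡ 2·5 = 10 ≡ 3 (mod 7).
    Then x = 20 + 39·3 = 137, valid modulo lcm(39, 7) = 273: x ≡ 137 (mod 273).
Verify: 137 mod 13 = 7 ✓, 137 mod 3 = 2 ✓, 137 mod 7 = 4 ✓.

x ≡ 137 (mod 273).


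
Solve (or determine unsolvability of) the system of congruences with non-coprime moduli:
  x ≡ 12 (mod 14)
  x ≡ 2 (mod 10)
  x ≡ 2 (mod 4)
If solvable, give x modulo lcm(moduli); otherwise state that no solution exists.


Moduli 14, 10, 4 are not pairwise coprime, so CRT works modulo lcm(m_i) when all pairwise compatibility conditions hold.
Pairwise compatibility: gcd(m_i, m_j) must divide a_i - a_j for every pair.
Merge one congruence at a time:
  Start: x ≡ 12 (mod 14).
  Combine with x ≡ 2 (mod 10): gcd(14, 10) = 2; 2 - 12 = -10, which IS divisible by 2, so compatible.
    Write x = 12 + 14·t and substitute into x ≡ 2 (mod 10): 14·t ≡ 2 − 12 = -10 (mod 10).
    Divide the congruence (and modulus) by g = 2: 7·t ≡ -5 (mod 5).
    Reduce coefficients mod 5: 2·t ≡ 0 (mod 5).
    The inverse of 2 mod 5 is 3 (since 2·3 = 6 = 1·5 + 1), so t ≡ 3·0 = 0 ≡ 0 (mod 5).
    Then x = 12 + 14·0 = 12, valid modulo lcm(14, 10) = 70: x ≡ 12 (mod 70).
  Combine with x ≡ 2 (mod 4): gcd(70, 4) = 2; 2 - 12 = -10, which IS divisible by 2, so compatible.
    Write x = 12 + 70·t and substitute into x ≡ 2 (mod 4): 70·t ≡ 2 − 12 = -10 (mod 4).
    Divide the congruence (and modulus) by g = 2: 35·t ≡ -5 (mod 2).
    Reduce coefficients mod 2: 1·t ≡ 1 (mod 2).
    So t ≡ 1 (mod 2).
    Then x = 12 + 70·1 = 82, valid modulo lcm(70, 4) = 140: x ≡ 82 (mod 140).
Verify: 82 mod 14 = 12, 82 mod 10 = 2, 82 mod 4 = 2.

x ≡ 82 (mod 140).


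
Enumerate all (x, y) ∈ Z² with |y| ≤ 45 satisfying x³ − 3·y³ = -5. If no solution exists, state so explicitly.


The equation is x³ - 3y³ = -5. For fixed y, x³ = 3·y³ − 5, so a solution requires the RHS to be a perfect cube.
Strategy: iterate y from -45 to 45, compute RHS = 3·y³ − 5, and check whether it is a (positive or negative) perfect cube.
Check small values of y:
  y = 0: RHS = -5 is not a perfect cube.
  y = 1: RHS = -2 is not a perfect cube.
  y = -1: RHS = -8 = (-2)³ ⇒ x = -2 works.
  y = 2: RHS = 19 is not a perfect cube.
  y = -2: RHS = -29 is not a perfect cube.
  y = 3: RHS = 76 is not a perfect cube.
  y = -3: RHS = -86 is not a perfect cube.
Continuing the search up to |y| = 45 finds no further solutions beyond those listed.
Collected solutions: (-2, -1).

Solutions (with |y| ≤ 45): (-2, -1).


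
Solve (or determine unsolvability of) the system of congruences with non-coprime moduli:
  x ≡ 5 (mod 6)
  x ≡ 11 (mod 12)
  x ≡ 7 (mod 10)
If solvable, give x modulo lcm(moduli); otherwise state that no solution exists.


Moduli 6, 12, 10 are not pairwise coprime, so CRT works modulo lcm(m_i) when all pairwise compatibility conditions hold.
Pairwise compatibility: gcd(m_i, m_j) must divide a_i - a_j for every pair.
Merge one congruence at a time:
  Start: x ≡ 5 (mod 6).
  Combine with x ≡ 11 (mod 12): gcd(6, 12) = 6; 11 - 5 = 6, which IS divisible by 6, so compatible.
    Write x = 5 + 6·t and substitute into x ≡ 11 (mod 12): 6·t ≡ 11 − 5 = 6 (mod 12).
    Divide the congruence (and modulus) by g = 6: 1·t ≡ 1 (mod 2).
    So t ≡ 1 (mod 2).
    Then x = 5 + 6·1 = 11, valid modulo lcm(6, 12) = 12: x ≡ 11 (mod 12).
  Combine with x ≡ 7 (mod 10): gcd(12, 10) = 2; 7 - 11 = -4, which IS divisible by 2, so compatible.
    Write x = 11 + 12·t and substitute into x ≡ 7 (mod 10): 12·t ≡ 7 − 11 = -4 (mod 10).
    Divide the congruence (and modulus) by g = 2: 6·t ≡ -2 (mod 5).
    Reduce coefficients mod 5: 1·t ≡ 3 (mod 5).
    So t ≡ 3 (mod 5).
    Then x = 11 + 12·3 = 47, valid modulo lcm(12, 10) = 60: x ≡ 47 (mod 60).
Verify: 47 mod 6 = 5, 47 mod 12 = 11, 47 mod 10 = 7.

x ≡ 47 (mod 60).


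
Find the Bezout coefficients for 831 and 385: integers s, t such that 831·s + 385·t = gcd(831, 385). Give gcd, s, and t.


Euclidean algorithm on (831, 385) — divide until remainder is 0:
  831 = 2 · 385 + 61
  385 = 6 · 61 + 19
  61 = 3 · 19 + 4
  19 = 4 · 4 + 3
  4 = 1 · 3 + 1
  3 = 3 · 1 + 0
gcd(831, 385) = 1.
Track Bezout coefficients alongside the remainders: start with r₀ = 831 = a·1 + b·0 (s = 1, t = 0) and r₁ = 385 = a·0 + b·1 (s = 0, t = 1); each new remainder r_{k+1} = r_{k-1} − q_k·r_k inherits s_{k+1} = s_{k-1} − q_k·s_k, t_{k+1} = t_{k-1} − q_k·t_k, so r_k = a·s_k + b·t_k at every step:
  q = 2: r = 61, s = 1 − 2·0 = 1, t = 0 − 2·1 = -2  (check: 831·1 + 385·(-2) = 61)
  q = 6: r = 19, s = 0 − 6·1 = -6, t = 1 − 6·(-2) = 13  (check: 831·(-6) + 385·13 = 19)
  q = 3: r = 4, s = 1 − 3·(-6) = 19, t = -2 − 3·13 = -41  (check: 831·19 + 385·(-41) = 4)
  q = 4: r = 3, s = -6 − 4·19 = -82, t = 13 − 4·(-41) = 177  (check: 831·(-82) + 385·177 = 3)
  q = 1: r = 1, s = 19 − 1·(-82) = 101, t = -41 − 1·177 = -218  (check: 831·101 + 385·(-218) = 1)
The row with r = 1 (the gcd) gives the Bezout coefficients s = 101, t = -218.
Result: 831 · (101) + 385 · (-218) = 1.

gcd(831, 385) = 1; s = 101, t = -218 (check: 831·101 + 385·(-218) = 1).


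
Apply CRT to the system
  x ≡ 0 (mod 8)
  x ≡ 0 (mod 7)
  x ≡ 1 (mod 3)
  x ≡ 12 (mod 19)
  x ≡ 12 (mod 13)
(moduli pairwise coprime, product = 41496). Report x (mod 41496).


Product of moduli M = 8 · 7 · 3 · 19 · 13 = 41496.
Merge one congruence at a time:
  Start: x ≡ 0 (mod 8).
  Combine with x ≡ 0 (mod 7); new modulus lcm = 56.
    Write x = 0 + 8·t and substitute into x ≡ 0 (mod 7): 8·t ≡ 0 − 0 = 0 (mod 7).
    Reduce coefficients mod 7: 1·t ≡ 0 (mod 7).
    So t ≡ 0 (mod 7).
    Then x = 0 + 8·0 = 0, valid modulo lcm(8, 7) = 56: x ≡ 0 (mod 56).
  Combine with x ≡ 1 (mod 3); new modulus lcm = 168.
    Write x = 0 + 56·t and substitute into x ≡ 1 (mod 3): 56·t ≡ 1 − 0 = 1 (mod 3).
    Reduce coefficients mod 3: 2·t ≡ 1 (mod 3).
    The inverse of 2 mod 3 is 2 (since 2·2 = 4 = 1·3 + 1), so t ≡ 2·1 = 2 ≡ 2 (mod 3).
    Then x = 0 + 56·2 = 112, valid modulo lcm(56, 3) = 168: x ≡ 112 (mod 168).
  Combine with x ≡ 12 (mod 19); new modulus lcm = 3192.
    Write x = 112 + 168·t and substitute into x ≡ 12 (mod 19): 168·t ≡ 12 − 112 = -100 (mod 19).
    Reduce coefficients mod 19: 16·t ≡ 14 (mod 19).
    The inverse of 16 mod 19 is 6 (since 16·6 = 96 = 5·19 + 1), so t ≡ 6·14 = 84 ≡ 8 (mod 19).
    Then x = 112 + 168·8 = 1456, valid modulo lcm(168, 19) = 3192: x ≡ 1456 (mod 3192).
  Combine with x ≡ 12 (mod 13); new modulus lcm = 41496.
    Write x = 1456 + 3192·t and substitute into x ≡ 12 (mod 13): 3192·t ≡ 12 − 1456 = -1444 (mod 13).
    Reduce coefficients mod 13: 7·t ≡ 12 (mod 13).
    The inverse of 7 mod 13 is 2 (since 7·2 = 14 = 1·13 + 1), so t ≡ 2·12 = 24 ≡ 11 (mod 13).
    Then x = 1456 + 3192·11 = 36568, valid modulo lcm(3192, 13) = 41496: x ≡ 36568 (mod 41496).
Verify against each original: 36568 mod 8 = 0, 36568 mod 7 = 0, 36568 mod 3 = 1, 36568 mod 19 = 12, 36568 mod 13 = 12.

x ≡ 36568 (mod 41496).


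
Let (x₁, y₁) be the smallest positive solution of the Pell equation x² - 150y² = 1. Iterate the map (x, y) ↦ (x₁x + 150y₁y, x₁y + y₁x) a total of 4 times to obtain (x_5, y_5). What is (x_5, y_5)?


Step 1: Find the fundamental solution (x₁, y₁) of x² - 150y² = 1.
  Expand √150 as a continued fraction. a₀ = ⌊√150⌋ = 12; iterate m_{k+1} = d_k·a_k − m_k, d_{k+1} = (150 − m_{k+1}²)/d_k, a_{k+1} = ⌊(a₀ + m_{k+1})/d_{k+1}⌋ (starting m₀ = 0, d₀ = 1), with convergents p_k = a_k·p_{k-1} + p_{k-2}, q_k = a_k·q_{k-1} + q_{k-2} (p₋₁ = 1, q₋₁ = 0):
  k = 0: a₀ = 12; p₀/q₀ = 12/1; p₀² − 150·q₀² = 144 − 150 = -6.
  k = 1: m = 12, d = 6, a = ⌊(12 + 12)/6⌋ = 4; p/q = (4·12 + 1)/(4·1 + 0) = 49/4; p² − 150·q² = 2401 − 2400 = 1.
  The first convergent with p² − 150·q² = 1 gives the fundamental solution (x₁, y₁) = (49, 4).
Step 2: Apply the recurrence (x_{n+1}, y_{n+1}) = (x₁x_n + 150y₁y_n, x₁y_n + y₁x_n) repeatedly.
  From (x_1, y_1) = (49, 4): x_2 = 49·49 + 150·4·4 = 4801; y_2 = 49·4 + 4·49 = 392.
  From (x_2, y_2) = (4801, 392): x_3 = 49·4801 + 150·4·392 = 470449; y_3 = 49·392 + 4·4801 = 38412.
  From (x_3, y_3) = (470449, 38412): x_4 = 49·470449 + 150·4·38412 = 46099201; y_4 = 49·38412 + 4·470449 = 3763984.
  From (x_4, y_4) = (46099201, 3763984): x_5 = 49·46099201 + 150·4·3763984 = 4517251249; y_5 = 49·3763984 + 4·46099201 = 368832020.
Step 3: Verify x_5² - 150·y_5² = 20405558846592060001 - 20405558846592060000 = 1 (should be 1). ✓

(x_1, y_1) = (49, 4); (x_5, y_5) = (4517251249, 368832020).


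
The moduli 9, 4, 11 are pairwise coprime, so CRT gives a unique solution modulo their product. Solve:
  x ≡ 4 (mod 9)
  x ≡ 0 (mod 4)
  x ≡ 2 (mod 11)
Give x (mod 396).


Moduli 9, 4, 11 are pairwise coprime; by CRT there is a unique solution modulo M = 9 · 4 · 11 = 396.
Solve pairwise, accumulating the modulus:
  Start with x ≡ 4 (mod 9).
  Combine with x ≡ 0 (mod 4): since gcd(9, 4) = 1, we get a unique residue mod 36.
    Write x = 4 + 9·t and substitute into x ≡ 0 (mod 4): 9·t ≡ 0 − 4 = -4 (mod 4).
    Reduce coefficients mod 4: 1·t ≡ 0 (mod 4).
    So t ≡ 0 (mod 4).
    Then x = 4 + 9·0 = 4, valid modulo lcm(9, 4) = 36: x ≡ 4 (mod 36).
  Combine with x ≡ 2 (mod 11): since gcd(36, 11) = 1, we get a unique residue mod 396.
    Write x = 4 + 36·t and substitute into x ≡ 2 (mod 11): 36·t ≡ 2 − 4 = -2 (mod 11).
    Reduce coefficients mod 11: 3·t ≡ 9 (mod 11).
    The inverse of 3 mod 11 is 4 (since 3·4 = 12 = 1·11 + 1), so t ≡ 4·9 = 36 ≡ 3 (mod 11).
    Then x = 4 + 36·3 = 112, valid modulo lcm(36, 11) = 396: x ≡ 112 (mod 396).
Verify: 112 mod 9 = 4 ✓, 112 mod 4 = 0 ✓, 112 mod 11 = 2 ✓.

x ≡ 112 (mod 396).


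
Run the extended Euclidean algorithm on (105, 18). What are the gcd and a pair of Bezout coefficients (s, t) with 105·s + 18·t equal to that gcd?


Euclidean algorithm on (105, 18) — divide until remainder is 0:
  105 = 5 · 18 + 15
  18 = 1 · 15 + 3
  15 = 5 · 3 + 0
gcd(105, 18) = 3.
Track Bezout coefficients alongside the remainders: start with r₀ = 105 = a·1 + b·0 (s = 1, t = 0) and r₁ = 18 = a·0 + b·1 (s = 0, t = 1); each new remainder r_{k+1} = r_{k-1} − q_k·r_k inherits s_{k+1} = s_{k-1} − q_k·s_k, t_{k+1} = t_{k-1} − q_k·t_k, so r_k = a·s_k + b·t_k at every step:
  q = 5: r = 15, s = 1 − 5·0 = 1, t = 0 − 5·1 = -5  (check: 105·1 + 18·(-5) = 15)
  q = 1: r = 3, s = 0 − 1·1 = -1, t = 1 − 1·(-5) = 6  (check: 105·(-1) + 18·6 = 3)
The row with r = 3 (the gcd) gives the Bezout coefficients s = -1, t = 6.
Result: 105 · (-1) + 18 · (6) = 3.

gcd(105, 18) = 3; s = -1, t = 6 (check: 105·(-1) + 18·6 = 3).


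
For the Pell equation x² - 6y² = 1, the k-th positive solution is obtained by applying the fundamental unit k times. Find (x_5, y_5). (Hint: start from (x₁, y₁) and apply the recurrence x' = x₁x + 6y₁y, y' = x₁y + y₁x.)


Step 1: Find the fundamental solution (x₁, y₁) of x² - 6y² = 1.
  Expand √6 as a continued fraction. a₀ = ⌊√6⌋ = 2; iterate m_{k+1} = d_k·a_k − m_k, d_{k+1} = (6 − m_{k+1}²)/d_k, a_{k+1} = ⌊(a₀ + m_{k+1})/d_{k+1}⌋ (starting m₀ = 0, d₀ = 1), with convergents p_k = a_k·p_{k-1} + p_{k-2}, q_k = a_k·q_{k-1} + q_{k-2} (p₋₁ = 1, q₋₁ = 0):
  k = 0: a₀ = 2; p₀/q₀ = 2/1; p₀² − 6·q₀² = 4 − 6 = -2.
  k = 1: m = 2, d = 2, a = ⌊(2 + 2)/2⌋ = 2; p/q = (2·2 + 1)/(2·1 + 0) = 5/2; p² − 6·q² = 25 − 24 = 1.
  The first convergent with p² − 6·q² = 1 gives the fundamental solution (x₁, y₁) = (5, 2).
Step 2: Apply the recurrence (x_{n+1}, y_{n+1}) = (x₁x_n + 6y₁y_n, x₁y_n + y₁x_n) repeatedly.
  From (x_1, y_1) = (5, 2): x_2 = 5·5 + 6·2·2 = 49; y_2 = 5·2 + 2·5 = 20.
  From (x_2, y_2) = (49, 20): x_3 = 5·49 + 6·2·20 = 485; y_3 = 5·20 + 2·49 = 198.
  From (x_3, y_3) = (485, 198): x_4 = 5·485 + 6·2·198 = 4801; y_4 = 5·198 + 2·485 = 1960.
  From (x_4, y_4) = (4801, 1960): x_5 = 5·4801 + 6·2·1960 = 47525; y_5 = 5·1960 + 2·4801 = 19402.
Step 3: Verify x_5² - 6·y_5² = 2258625625 - 2258625624 = 1 (should be 1). ✓

(x_1, y_1) = (5, 2); (x_5, y_5) = (47525, 19402).


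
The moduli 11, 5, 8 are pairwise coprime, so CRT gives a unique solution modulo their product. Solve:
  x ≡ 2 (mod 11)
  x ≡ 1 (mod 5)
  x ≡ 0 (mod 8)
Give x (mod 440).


Moduli 11, 5, 8 are pairwise coprime; by CRT there is a unique solution modulo M = 11 · 5 · 8 = 440.
Solve pairwise, accumulating the modulus:
  Start with x ≡ 2 (mod 11).
  Combine with x ≡ 1 (mod 5): since gcd(11, 5) = 1, we get a unique residue mod 55.
    Write x = 2 + 11·t and substitute into x ≡ 1 (mod 5): 11·t ≡ 1 − 2 = -1 (mod 5).
    Reduce coefficients mod 5: 1·t ≡ 4 (mod 5).
    So t ≡ 4 (mod 5).
    Then x = 2 + 11·4 = 46, valid modulo lcm(11, 5) = 55: x ≡ 46 (mod 55).
  Combine with x ≡ 0 (mod 8): since gcd(55, 8) = 1, we get a unique residue mod 440.
    Write x = 46 + 55·t and substitute into x ≡ 0 (mod 8): 55·t ≡ 0 − 46 = -46 (mod 8).
    Reduce coefficients mod 8: 7·t ≡ 2 (mod 8).
    The inverse of 7 mod 8 is 7 (since 7·7 = 49 = 6·8 + 1), so t ≡ 7·2 = 14 ≡ 6 (mod 8).
    Then x = 46 + 55·6 = 376, valid modulo lcm(55, 8) = 440: x ≡ 376 (mod 440).
Verify: 376 mod 11 = 2 ✓, 376 mod 5 = 1 ✓, 376 mod 8 = 0 ✓.

x ≡ 376 (mod 440).


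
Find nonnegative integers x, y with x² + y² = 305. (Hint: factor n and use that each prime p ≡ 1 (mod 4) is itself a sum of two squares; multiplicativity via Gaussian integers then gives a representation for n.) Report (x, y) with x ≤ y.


Step 1: Factor n = 305 = 5 · 61.
Step 2: Check the mod-4 condition on each prime factor: 5 ≡ 1 (mod 4), exponent 1; 61 ≡ 1 (mod 4), exponent 1.
All primes ≡ 3 (mod 4) appear to even exponent (or don't appear), so by the two-squares theorem n IS expressible as a sum of two squares.
Step 3: Build a representation. Here n = 5 · 61 is a product of primes ≡ 1 (mod 4). Each prime p ≡ 1 (mod 4) is itself a sum of two squares; find a² by testing p − a² for a perfect square:
  5: 5 − 1² = 4 = 2² ⇒ 5 = 1² + 2².
  61: 61 − 1² = 60, 61 − 2² = 57, 61 − 3² = 52, 61 − 4² = 45, 61 − 5² = 36 = 6² ⇒ 61 = 5² + 6².
  Combine using the Brahmagupta–Fibonacci identity (a² + b²)(c² + d²) = (ac − bd)² + (ad + bc)² = (ac + bd)² + (ad − bc)²:
  5 · 61 = 305: from (1² + 2²)(5² + 6²), take (1·5 − 2·6, 1·6 + 2·5) = (5 − 12, 6 + 10) = (-7, 16); dropping signs (only squares matter) gives (7, 16); check 7² + 16² = 49 + 256 = 305 ✓.
Step 4: Order so x ≤ y and verify: 7² + 16² = 49 + 256 = 305 = n. ✓

n = 305 = 7² + 16² (one valid representation with x ≤ y).
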